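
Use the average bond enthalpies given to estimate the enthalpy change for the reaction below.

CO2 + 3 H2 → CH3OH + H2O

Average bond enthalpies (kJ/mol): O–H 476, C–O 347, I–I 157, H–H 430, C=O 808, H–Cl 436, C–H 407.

ΔH ≈ −90 kJ

Bonds broken (reactants):
  C=O: 2 × 808 = 1616
  H–H: 3 × 430 = 1290
  Σ(broken) = 2906 kJ
Bonds formed (products):
  C–H: 3 × 407 = 1221
  C–O: 1 × 347 = 347
  O–H: 3 × 476 = 1428
  Σ(formed) = 2996 kJ
ΔH = Σ(broken) − Σ(formed) = 2906 − 2996 = −90 kJ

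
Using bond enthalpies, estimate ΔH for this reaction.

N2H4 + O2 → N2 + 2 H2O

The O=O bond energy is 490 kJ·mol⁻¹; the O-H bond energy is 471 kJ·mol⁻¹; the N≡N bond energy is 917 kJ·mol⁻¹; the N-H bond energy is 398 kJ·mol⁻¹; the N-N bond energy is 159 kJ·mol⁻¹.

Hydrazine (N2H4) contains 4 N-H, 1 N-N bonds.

ΔH ≈ −560 kJ

Bonds broken (reactants):
  N-H: 4 × 398 = 1592
  N-N: 1 × 159 = 159
  O=O: 1 × 490 = 490
  Σ(broken) = 2241 kJ
Bonds formed (products):
  N≡N: 1 × 917 = 917
  O-H: 4 × 471 = 1884
  Σ(formed) = 2801 kJ
ΔH = Σ(broken) − Σ(formed) = 2241 − 2801 = −560 kJ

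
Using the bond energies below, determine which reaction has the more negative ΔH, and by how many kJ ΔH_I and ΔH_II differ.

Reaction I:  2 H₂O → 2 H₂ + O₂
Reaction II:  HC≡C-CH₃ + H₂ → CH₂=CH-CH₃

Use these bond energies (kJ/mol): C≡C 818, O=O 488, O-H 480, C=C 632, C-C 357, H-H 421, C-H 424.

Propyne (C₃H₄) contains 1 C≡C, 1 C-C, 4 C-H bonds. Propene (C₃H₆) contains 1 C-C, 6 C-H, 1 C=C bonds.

Reaction II, by 831 kJ

Reaction I:
  Bonds broken (reactants):
    O-H: 4 × 480 = 1920
    Σ(broken) = 1920 kJ
  Bonds formed (products):
    H-H: 2 × 421 = 842
    O=O: 1 × 488 = 488
    Σ(formed) = 1330 kJ
  ΔH_I = 1920 − 1330 = +590 kJ
Reaction II:
  Bonds broken (reactants):
    C≡C: 1 × 818 = 818
    C-C: 1 × 357 = 357
    C-H: 4 × 424 = 1696
    H-H: 1 × 421 = 421
    Σ(broken) = 3292 kJ
  Bonds formed (products):
    C-C: 1 × 357 = 357
    C-H: 6 × 424 = 2544
    C=C: 1 × 632 = 632
    Σ(formed) = 3533 kJ
  ΔH_II = 3292 − 3533 = −241 kJ
ΔH_I − ΔH_II = +831 kJ, so reaction II has the more negative ΔH; |ΔH_I − ΔH_II| = 831 kJ.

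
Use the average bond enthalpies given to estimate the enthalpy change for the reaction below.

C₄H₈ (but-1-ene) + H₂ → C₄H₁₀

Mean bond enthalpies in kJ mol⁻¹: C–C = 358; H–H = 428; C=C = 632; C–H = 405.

Bonds broken (reactants):
  C–C: 2 × 358 = 716
  C–H: 8 × 405 = 3240
  C=C: 1 × 632 = 632
  H–H: 1 × 428 = 428
  Σ(broken) = 5016 kJ
Bonds formed (products):
  C–C: 3 × 358 = 1074
  C–H: 10 × 405 = 4050
  Σ(formed) = 5124 kJ
ΔH = Σ(broken) − Σ(formed) = 5016 − 5124 = −108 kJ

ΔH ≈ −108 kJ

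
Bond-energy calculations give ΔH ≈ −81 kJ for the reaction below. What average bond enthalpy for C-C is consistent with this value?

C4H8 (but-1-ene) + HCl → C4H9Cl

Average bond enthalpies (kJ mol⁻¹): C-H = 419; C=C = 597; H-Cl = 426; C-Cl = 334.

D(C-C) ≈ 351 kJ/mol

Let D be the C-C bond energy.
Σ(broken) = 2×D + 8×419 + 1×597 + 1×426 = 4375 + 2D
Σ(formed) = 3×D + 1×334 + 9×419 = 4105 + 3D
ΔH = Σ(broken) − Σ(formed) = (4375 + 2D) − (4105 + 3D) = +270 − D
Setting this equal to −81 kJ gives D = 351 kJ/mol.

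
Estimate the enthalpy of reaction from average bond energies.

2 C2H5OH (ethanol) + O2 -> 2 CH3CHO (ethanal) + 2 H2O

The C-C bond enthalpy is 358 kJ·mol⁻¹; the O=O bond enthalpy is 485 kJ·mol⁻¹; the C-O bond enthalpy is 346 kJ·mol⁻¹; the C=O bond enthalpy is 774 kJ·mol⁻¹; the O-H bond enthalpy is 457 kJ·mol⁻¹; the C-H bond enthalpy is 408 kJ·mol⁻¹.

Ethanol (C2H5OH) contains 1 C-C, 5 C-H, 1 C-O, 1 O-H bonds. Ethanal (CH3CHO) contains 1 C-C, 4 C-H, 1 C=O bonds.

ΔH ≈ −469 kJ

Bonds broken (reactants):
  C-C: 2 × 358 = 716
  C-H: 10 × 408 = 4080
  C-O: 2 × 346 = 692
  O-H: 2 × 457 = 914
  O=O: 1 × 485 = 485
  Σ(broken) = 6887 kJ
Bonds formed (products):
  C-C: 2 × 358 = 716
  C-H: 8 × 408 = 3264
  C=O: 2 × 774 = 1548
  O-H: 4 × 457 = 1828
  Σ(formed) = 7356 kJ
ΔH = Σ(broken) − Σ(formed) = 6887 − 7356 = −469 kJ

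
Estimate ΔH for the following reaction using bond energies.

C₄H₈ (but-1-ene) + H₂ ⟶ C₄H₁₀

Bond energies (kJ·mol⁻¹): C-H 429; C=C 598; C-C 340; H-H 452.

Bonds broken (reactants):
  C-C: 2 × 340 = 680
  C-H: 8 × 429 = 3432
  C=C: 1 × 598 = 598
  H-H: 1 × 452 = 452
  Σ(broken) = 5162 kJ
Bonds formed (products):
  C-C: 3 × 340 = 1020
  C-H: 10 × 429 = 4290
  Σ(formed) = 5310 kJ
ΔH = Σ(broken) − Σ(formed) = 5162 − 5310 = −148 kJ

ΔH ≈ −148 kJ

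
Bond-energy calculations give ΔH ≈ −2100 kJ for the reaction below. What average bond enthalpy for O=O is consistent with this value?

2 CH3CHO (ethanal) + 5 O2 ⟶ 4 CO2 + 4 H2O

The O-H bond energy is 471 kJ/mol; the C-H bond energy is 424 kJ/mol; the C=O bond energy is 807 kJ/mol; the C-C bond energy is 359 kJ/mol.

Let D be the O=O bond energy.
Σ(broken) = 2×359 + 8×424 + 2×807 + 5×D = 5724 + 5D
Σ(formed) = 8×807 + 8×471 = 10224
ΔH = Σ(broken) − Σ(formed) = (5724 + 5D) − (10224) = −4500 + 5D
Setting this equal to −2100 kJ gives 5D = 2400, so D = 480 kJ/mol.

D(O=O) ≈ 480 kJ/mol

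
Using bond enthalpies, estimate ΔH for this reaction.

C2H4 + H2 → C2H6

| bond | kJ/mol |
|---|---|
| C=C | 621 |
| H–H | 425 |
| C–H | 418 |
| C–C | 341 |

Bonds broken (reactants):
  C–H: 4 × 418 = 1672
  C=C: 1 × 621 = 621
  H–H: 1 × 425 = 425
  Σ(broken) = 2718 kJ
Bonds formed (products):
  C–C: 1 × 341 = 341
  C–H: 6 × 418 = 2508
  Σ(formed) = 2849 kJ
ΔH = Σ(broken) − Σ(formed) = 2718 − 2849 = −131 kJ

ΔH ≈ −131 kJ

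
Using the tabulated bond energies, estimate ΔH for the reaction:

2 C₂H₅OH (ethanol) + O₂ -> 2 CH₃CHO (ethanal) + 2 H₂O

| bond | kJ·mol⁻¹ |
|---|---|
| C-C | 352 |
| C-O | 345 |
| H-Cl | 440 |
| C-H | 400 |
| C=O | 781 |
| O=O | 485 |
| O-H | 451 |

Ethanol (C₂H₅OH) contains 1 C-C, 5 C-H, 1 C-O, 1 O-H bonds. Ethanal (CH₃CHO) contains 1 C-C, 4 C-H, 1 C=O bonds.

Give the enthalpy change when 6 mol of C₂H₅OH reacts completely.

ΔH = −1467 kJ

Bonds broken (reactants):
  C-C: 2 × 352 = 704
  C-H: 10 × 400 = 4000
  C-O: 2 × 345 = 690
  O-H: 2 × 451 = 902
  O=O: 1 × 485 = 485
  Σ(broken) = 6781 kJ
Bonds formed (products):
  C-C: 2 × 352 = 704
  C-H: 8 × 400 = 3200
  C=O: 2 × 781 = 1562
  O-H: 4 × 451 = 1804
  Σ(formed) = 7270 kJ
ΔH = Σ(broken) − Σ(formed) = 6781 − 7270 = −489 kJ
For 3× the reaction as written: 3 × (−489) = −1467 kJ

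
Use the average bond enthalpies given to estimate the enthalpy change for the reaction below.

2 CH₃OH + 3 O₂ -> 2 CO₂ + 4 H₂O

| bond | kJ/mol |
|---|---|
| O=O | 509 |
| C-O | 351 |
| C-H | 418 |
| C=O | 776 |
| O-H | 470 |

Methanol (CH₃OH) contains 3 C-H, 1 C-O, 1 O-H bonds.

Bonds broken (reactants):
  C-H: 6 × 418 = 2508
  C-O: 2 × 351 = 702
  O-H: 2 × 470 = 940
  O=O: 3 × 509 = 1527
  Σ(broken) = 5677 kJ
Bonds formed (products):
  C=O: 4 × 776 = 3104
  O-H: 8 × 470 = 3760
  Σ(formed) = 6864 kJ
ΔH = Σ(broken) − Σ(formed) = 5677 − 6864 = −1187 kJ

ΔH ≈ −1187 kJ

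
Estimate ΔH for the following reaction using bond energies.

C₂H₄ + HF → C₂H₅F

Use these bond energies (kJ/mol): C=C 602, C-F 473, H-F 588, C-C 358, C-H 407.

ΔH ≈ −48 kJ

Bonds broken (reactants):
  C-H: 4 × 407 = 1628
  C=C: 1 × 602 = 602
  H-F: 1 × 588 = 588
  Σ(broken) = 2818 kJ
Bonds formed (products):
  C-C: 1 × 358 = 358
  C-F: 1 × 473 = 473
  C-H: 5 × 407 = 2035
  Σ(formed) = 2866 kJ
ΔH = Σ(broken) − Σ(formed) = 2818 − 2866 = −48 kJ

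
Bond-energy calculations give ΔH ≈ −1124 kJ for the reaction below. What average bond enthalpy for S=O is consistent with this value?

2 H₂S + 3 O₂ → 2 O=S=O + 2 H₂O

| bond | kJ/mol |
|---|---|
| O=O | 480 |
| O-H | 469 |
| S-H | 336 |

Let D be the S=O bond energy.
Σ(broken) = 3×480 + 4×336 = 2784
Σ(formed) = 4×469 + 4×D = 1876 + 4D
ΔH = Σ(broken) − Σ(formed) = (2784) − (1876 + 4D) = +908 − 4D
Setting this equal to −1124 kJ gives 4D = 2032, so D = 508 kJ/mol.

D(S=O) ≈ 508 kJ/mol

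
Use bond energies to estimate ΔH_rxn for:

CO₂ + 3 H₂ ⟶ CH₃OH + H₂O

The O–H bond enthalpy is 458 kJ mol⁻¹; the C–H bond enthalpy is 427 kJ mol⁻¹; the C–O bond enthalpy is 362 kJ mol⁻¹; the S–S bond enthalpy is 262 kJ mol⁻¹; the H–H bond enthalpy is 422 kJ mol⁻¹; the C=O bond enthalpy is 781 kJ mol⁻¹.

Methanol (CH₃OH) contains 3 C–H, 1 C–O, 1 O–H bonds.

Bonds broken (reactants):
  C=O: 2 × 781 = 1562
  H–H: 3 × 422 = 1266
  Σ(broken) = 2828 kJ
Bonds formed (products):
  C–H: 3 × 427 = 1281
  C–O: 1 × 362 = 362
  O–H: 3 × 458 = 1374
  Σ(formed) = 3017 kJ
ΔH = Σ(broken) − Σ(formed) = 2828 − 3017 = −189 kJ

ΔH ≈ −189 kJ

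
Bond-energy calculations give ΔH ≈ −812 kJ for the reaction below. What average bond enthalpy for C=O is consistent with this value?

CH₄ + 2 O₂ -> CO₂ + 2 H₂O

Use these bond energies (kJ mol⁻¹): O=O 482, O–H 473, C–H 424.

Let D be the C=O bond energy.
Σ(broken) = 4×424 + 2×482 = 2660
Σ(formed) = 2×D + 4×473 = 1892 + 2D
ΔH = Σ(broken) − Σ(formed) = (2660) − (1892 + 2D) = +768 − 2D
Setting this equal to −812 kJ gives 2D = 1580, so D = 790 kJ/mol.

D(C=O) ≈ 790 kJ/mol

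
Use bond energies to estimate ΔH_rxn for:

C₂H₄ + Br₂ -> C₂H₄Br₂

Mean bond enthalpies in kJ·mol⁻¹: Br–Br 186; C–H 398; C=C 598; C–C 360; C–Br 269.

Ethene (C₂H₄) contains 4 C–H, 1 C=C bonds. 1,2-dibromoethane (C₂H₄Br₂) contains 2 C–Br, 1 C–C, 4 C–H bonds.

ΔH ≈ −114 kJ

Bonds broken (reactants):
  Br–Br: 1 × 186 = 186
  C–H: 4 × 398 = 1592
  C=C: 1 × 598 = 598
  Σ(broken) = 2376 kJ
Bonds formed (products):
  C–Br: 2 × 269 = 538
  C–C: 1 × 360 = 360
  C–H: 4 × 398 = 1592
  Σ(formed) = 2490 kJ
ΔH = Σ(broken) − Σ(formed) = 2376 − 2490 = −114 kJ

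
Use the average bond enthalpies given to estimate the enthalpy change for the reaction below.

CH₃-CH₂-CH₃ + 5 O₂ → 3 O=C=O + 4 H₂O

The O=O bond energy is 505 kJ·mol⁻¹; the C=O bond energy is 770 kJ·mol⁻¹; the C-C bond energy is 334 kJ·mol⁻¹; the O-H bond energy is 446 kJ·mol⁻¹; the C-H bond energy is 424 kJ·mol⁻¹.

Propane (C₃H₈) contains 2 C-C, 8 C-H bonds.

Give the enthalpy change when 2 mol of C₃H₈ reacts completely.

ΔH = −3206 kJ

Bonds broken (reactants):
  C-C: 2 × 334 = 668
  C-H: 8 × 424 = 3392
  O=O: 5 × 505 = 2525
  Σ(broken) = 6585 kJ
Bonds formed (products):
  C=O: 6 × 770 = 4620
  O-H: 8 × 446 = 3568
  Σ(formed) = 8188 kJ
ΔH = Σ(broken) − Σ(formed) = 6585 − 8188 = −1603 kJ
For 2× the reaction as written: 2 × (−1603) = −3206 kJ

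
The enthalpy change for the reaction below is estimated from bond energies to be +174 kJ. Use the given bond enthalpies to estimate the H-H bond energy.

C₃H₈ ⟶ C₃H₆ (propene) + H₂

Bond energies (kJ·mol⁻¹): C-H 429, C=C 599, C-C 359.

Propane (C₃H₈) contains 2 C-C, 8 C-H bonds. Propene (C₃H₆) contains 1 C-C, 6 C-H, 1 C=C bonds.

Let D be the H-H bond energy.
Σ(broken) = 2×359 + 8×429 = 4150
Σ(formed) = 1×359 + 6×429 + 1×599 + 1×D = 3532 + D
ΔH = Σ(broken) − Σ(formed) = (4150) − (3532 + D) = +618 − D
Setting this equal to +174 kJ gives D = 444 kJ/mol.

D(H-H) ≈ 444 kJ/mol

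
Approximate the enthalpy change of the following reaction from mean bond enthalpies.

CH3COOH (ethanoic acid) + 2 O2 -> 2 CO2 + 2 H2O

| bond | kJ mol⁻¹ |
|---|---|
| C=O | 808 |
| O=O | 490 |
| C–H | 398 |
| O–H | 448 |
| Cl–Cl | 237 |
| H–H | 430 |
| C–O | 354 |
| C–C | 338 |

ΔH ≈ −902 kJ

Bonds broken (reactants):
  C–C: 1 × 338 = 338
  C–H: 3 × 398 = 1194
  C–O: 1 × 354 = 354
  C=O: 1 × 808 = 808
  O–H: 1 × 448 = 448
  O=O: 2 × 490 = 980
  Σ(broken) = 4122 kJ
Bonds formed (products):
  C=O: 4 × 808 = 3232
  O–H: 4 × 448 = 1792
  Σ(formed) = 5024 kJ
ΔH = Σ(broken) − Σ(formed) = 4122 − 5024 = −902 kJ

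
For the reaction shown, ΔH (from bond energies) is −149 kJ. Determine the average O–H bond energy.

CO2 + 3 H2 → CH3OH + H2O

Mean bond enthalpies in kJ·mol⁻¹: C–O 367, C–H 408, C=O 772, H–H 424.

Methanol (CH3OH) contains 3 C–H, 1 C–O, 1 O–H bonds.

D(O–H) ≈ 458 kJ/mol

Let D be the O–H bond energy.
Σ(broken) = 2×772 + 3×424 = 2816
Σ(formed) = 3×408 + 1×367 + 3×D = 1591 + 3D
ΔH = Σ(broken) − Σ(formed) = (2816) − (1591 + 3D) = +1225 − 3D
Setting this equal to −149 kJ gives 3D = 1374, so D = 458 kJ/mol.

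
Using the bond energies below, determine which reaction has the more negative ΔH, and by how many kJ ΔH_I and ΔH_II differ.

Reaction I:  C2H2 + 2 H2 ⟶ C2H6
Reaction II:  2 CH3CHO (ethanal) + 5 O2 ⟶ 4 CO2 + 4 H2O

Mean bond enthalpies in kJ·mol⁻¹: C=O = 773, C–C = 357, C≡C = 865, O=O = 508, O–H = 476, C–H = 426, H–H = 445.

Reaction II, by 1478 kJ

Reaction I:
  Bonds broken (reactants):
    C≡C: 1 × 865 = 865
    C–H: 2 × 426 = 852
    H–H: 2 × 445 = 890
    Σ(broken) = 2607 kJ
  Bonds formed (products):
    C–C: 1 × 357 = 357
    C–H: 6 × 426 = 2556
    Σ(formed) = 2913 kJ
  ΔH_I = 2607 − 2913 = −306 kJ
Reaction II:
  Bonds broken (reactants):
    C–C: 2 × 357 = 714
    C–H: 8 × 426 = 3408
    C=O: 2 × 773 = 1546
    O=O: 5 × 508 = 2540
    Σ(broken) = 8208 kJ
  Bonds formed (products):
    C=O: 8 × 773 = 6184
    O–H: 8 × 476 = 3808
    Σ(formed) = 9992 kJ
  ΔH_II = 8208 − 9992 = −1784 kJ
ΔH_I − ΔH_II = +1478 kJ, so reaction II has the more negative ΔH; |ΔH_I − ΔH_II| = 1478 kJ.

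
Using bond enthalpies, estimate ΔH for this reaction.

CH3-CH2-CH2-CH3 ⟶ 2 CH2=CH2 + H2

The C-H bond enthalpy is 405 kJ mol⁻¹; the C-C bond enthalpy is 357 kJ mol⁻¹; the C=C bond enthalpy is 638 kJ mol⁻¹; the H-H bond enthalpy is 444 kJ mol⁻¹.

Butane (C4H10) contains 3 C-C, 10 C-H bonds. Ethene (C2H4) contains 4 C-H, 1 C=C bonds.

Bonds broken (reactants):
  C-C: 3 × 357 = 1071
  C-H: 10 × 405 = 4050
  Σ(broken) = 5121 kJ
Bonds formed (products):
  C-H: 8 × 405 = 3240
  C=C: 2 × 638 = 1276
  H-H: 1 × 444 = 444
  Σ(formed) = 4960 kJ
ΔH = Σ(broken) − Σ(formed) = 5121 − 4960 = +161 kJ

ΔH ≈ +161 kJ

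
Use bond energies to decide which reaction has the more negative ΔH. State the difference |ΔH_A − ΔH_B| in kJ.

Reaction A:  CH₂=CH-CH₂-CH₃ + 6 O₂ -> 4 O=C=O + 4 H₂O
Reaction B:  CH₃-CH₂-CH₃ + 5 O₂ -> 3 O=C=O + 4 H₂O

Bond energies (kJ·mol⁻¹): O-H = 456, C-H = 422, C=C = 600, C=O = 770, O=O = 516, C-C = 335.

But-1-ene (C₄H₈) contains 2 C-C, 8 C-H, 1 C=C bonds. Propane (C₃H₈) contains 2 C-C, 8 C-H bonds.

Reaction A, by 424 kJ

Reaction A:
  Bonds broken (reactants):
    C-C: 2 × 335 = 670
    C-H: 8 × 422 = 3376
    C=C: 1 × 600 = 600
    O=O: 6 × 516 = 3096
    Σ(broken) = 7742 kJ
  Bonds formed (products):
    C=O: 8 × 770 = 6160
    O-H: 8 × 456 = 3648
    Σ(formed) = 9808 kJ
  ΔH_A = 7742 − 9808 = −2066 kJ
Reaction B:
  Bonds broken (reactants):
    C-C: 2 × 335 = 670
    C-H: 8 × 422 = 3376
    O=O: 5 × 516 = 2580
    Σ(broken) = 6626 kJ
  Bonds formed (products):
    C=O: 6 × 770 = 4620
    O-H: 8 × 456 = 3648
    Σ(formed) = 8268 kJ
  ΔH_B = 6626 − 8268 = −1642 kJ
ΔH_A − ΔH_B = −424 kJ, so reaction A has the more negative ΔH; |ΔH_A − ΔH_B| = 424 kJ.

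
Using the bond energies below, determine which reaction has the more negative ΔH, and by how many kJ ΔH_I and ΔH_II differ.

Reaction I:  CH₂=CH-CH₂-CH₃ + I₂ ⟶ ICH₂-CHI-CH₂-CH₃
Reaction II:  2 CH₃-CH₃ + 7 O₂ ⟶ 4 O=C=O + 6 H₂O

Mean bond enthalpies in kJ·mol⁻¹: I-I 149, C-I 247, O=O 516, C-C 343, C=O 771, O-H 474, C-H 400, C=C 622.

Reaction I:
  Bonds broken (reactants):
    C-C: 2 × 343 = 686
    C-H: 8 × 400 = 3200
    C=C: 1 × 622 = 622
    I-I: 1 × 149 = 149
    Σ(broken) = 4657 kJ
  Bonds formed (products):
    C-C: 3 × 343 = 1029
    C-H: 8 × 400 = 3200
    C-I: 2 × 247 = 494
    Σ(formed) = 4723 kJ
  ΔH_I = 4657 − 4723 = −66 kJ
Reaction II:
  Bonds broken (reactants):
    C-C: 2 × 343 = 686
    C-H: 12 × 400 = 4800
    O=O: 7 × 516 = 3612
    Σ(broken) = 9098 kJ
  Bonds formed (products):
    C=O: 8 × 771 = 6168
    O-H: 12 × 474 = 5688
    Σ(formed) = 11856 kJ
  ΔH_II = 9098 − 11856 = −2758 kJ
ΔH_I − ΔH_II = +2692 kJ, so reaction II has the more negative ΔH; |ΔH_I − ΔH_II| = 2692 kJ.

Reaction II, by 2692 kJ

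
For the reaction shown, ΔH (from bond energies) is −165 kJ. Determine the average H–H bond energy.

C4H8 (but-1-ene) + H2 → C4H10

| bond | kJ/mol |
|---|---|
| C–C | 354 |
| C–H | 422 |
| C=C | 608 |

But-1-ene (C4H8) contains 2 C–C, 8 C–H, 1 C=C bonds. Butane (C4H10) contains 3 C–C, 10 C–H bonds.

Let D be the H–H bond energy.
Σ(broken) = 2×354 + 8×422 + 1×608 + 1×D = 4692 + D
Σ(formed) = 3×354 + 10×422 = 5282
ΔH = Σ(broken) − Σ(formed) = (4692 + D) − (5282) = −590 + D
Setting this equal to −165 kJ gives D = 425 kJ/mol.

D(H–H) ≈ 425 kJ/mol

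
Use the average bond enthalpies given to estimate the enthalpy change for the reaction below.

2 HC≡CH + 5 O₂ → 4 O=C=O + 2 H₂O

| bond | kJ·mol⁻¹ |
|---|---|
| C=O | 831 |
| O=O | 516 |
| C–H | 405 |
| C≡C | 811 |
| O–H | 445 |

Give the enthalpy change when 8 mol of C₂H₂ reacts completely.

ΔH = −10424 kJ

Bonds broken (reactants):
  C≡C: 2 × 811 = 1622
  C–H: 4 × 405 = 1620
  O=O: 5 × 516 = 2580
  Σ(broken) = 5822 kJ
Bonds formed (products):
  C=O: 8 × 831 = 6648
  O–H: 4 × 445 = 1780
  Σ(formed) = 8428 kJ
ΔH = Σ(broken) − Σ(formed) = 5822 − 8428 = −2606 kJ
For 4× the reaction as written: 4 × (−2606) = −10424 kJ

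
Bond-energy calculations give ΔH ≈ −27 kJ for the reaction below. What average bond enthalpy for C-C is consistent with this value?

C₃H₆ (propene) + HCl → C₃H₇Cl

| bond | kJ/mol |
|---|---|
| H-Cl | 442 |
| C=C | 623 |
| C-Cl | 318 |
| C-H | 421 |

Let D be the C-C bond energy.
Σ(broken) = 1×D + 6×421 + 1×623 + 1×442 = 3591 + D
Σ(formed) = 2×D + 1×318 + 7×421 = 3265 + 2D
ΔH = Σ(broken) − Σ(formed) = (3591 + D) − (3265 + 2D) = +326 − D
Setting this equal to −27 kJ gives D = 353 kJ/mol.

D(C-C) ≈ 353 kJ/mol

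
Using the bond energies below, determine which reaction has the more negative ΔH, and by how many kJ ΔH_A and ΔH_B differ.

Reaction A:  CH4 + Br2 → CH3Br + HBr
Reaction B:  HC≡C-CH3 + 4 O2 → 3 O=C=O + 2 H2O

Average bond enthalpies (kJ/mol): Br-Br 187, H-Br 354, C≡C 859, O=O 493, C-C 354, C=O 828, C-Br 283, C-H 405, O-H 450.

Reaction B, by 1918 kJ

Reaction A:
  Bonds broken (reactants):
    Br-Br: 1 × 187 = 187
    C-H: 4 × 405 = 1620
    Σ(broken) = 1807 kJ
  Bonds formed (products):
    C-Br: 1 × 283 = 283
    C-H: 3 × 405 = 1215
    H-Br: 1 × 354 = 354
    Σ(formed) = 1852 kJ
  ΔH_A = 1807 − 1852 = −45 kJ
Reaction B:
  Bonds broken (reactants):
    C≡C: 1 × 859 = 859
    C-C: 1 × 354 = 354
    C-H: 4 × 405 = 1620
    O=O: 4 × 493 = 1972
    Σ(broken) = 4805 kJ
  Bonds formed (products):
    C=O: 6 × 828 = 4968
    O-H: 4 × 450 = 1800
    Σ(formed) = 6768 kJ
  ΔH_B = 4805 − 6768 = −1963 kJ
ΔH_A − ΔH_B = +1918 kJ, so reaction B has the more negative ΔH; |ΔH_A − ΔH_B| = 1918 kJ.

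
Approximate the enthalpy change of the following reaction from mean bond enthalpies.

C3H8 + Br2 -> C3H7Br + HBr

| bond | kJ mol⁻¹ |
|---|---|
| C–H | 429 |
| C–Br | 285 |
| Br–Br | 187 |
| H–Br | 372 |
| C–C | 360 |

Bonds broken (reactants):
  Br–Br: 1 × 187 = 187
  C–C: 2 × 360 = 720
  C–H: 8 × 429 = 3432
  Σ(broken) = 4339 kJ
Bonds formed (products):
  C–Br: 1 × 285 = 285
  C–C: 2 × 360 = 720
  C–H: 7 × 429 = 3003
  H–Br: 1 × 372 = 372
  Σ(formed) = 4380 kJ
ΔH = Σ(broken) − Σ(formed) = 4339 − 4380 = −41 kJ

ΔH ≈ −41 kJ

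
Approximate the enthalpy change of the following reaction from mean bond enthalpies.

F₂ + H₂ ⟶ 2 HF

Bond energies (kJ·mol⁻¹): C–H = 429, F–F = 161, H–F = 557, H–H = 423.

Bonds broken (reactants):
  F–F: 1 × 161 = 161
  H–H: 1 × 423 = 423
  Σ(broken) = 584 kJ
Bonds formed (products):
  H–F: 2 × 557 = 1114
  Σ(formed) = 1114 kJ
ΔH = Σ(broken) − Σ(formed) = 584 − 1114 = −530 kJ

ΔH ≈ −530 kJ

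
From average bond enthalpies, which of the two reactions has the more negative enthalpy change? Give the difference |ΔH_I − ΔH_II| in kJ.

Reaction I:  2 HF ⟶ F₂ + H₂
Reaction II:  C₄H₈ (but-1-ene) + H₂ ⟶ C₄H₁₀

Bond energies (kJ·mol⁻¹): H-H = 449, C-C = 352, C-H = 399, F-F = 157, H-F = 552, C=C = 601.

Reaction II, by 598 kJ

Reaction I:
  Bonds broken (reactants):
    H-F: 2 × 552 = 1104
    Σ(broken) = 1104 kJ
  Bonds formed (products):
    F-F: 1 × 157 = 157
    H-H: 1 × 449 = 449
    Σ(formed) = 606 kJ
  ΔH_I = 1104 − 606 = +498 kJ
Reaction II:
  Bonds broken (reactants):
    C-C: 2 × 352 = 704
    C-H: 8 × 399 = 3192
    C=C: 1 × 601 = 601
    H-H: 1 × 449 = 449
    Σ(broken) = 4946 kJ
  Bonds formed (products):
    C-C: 3 × 352 = 1056
    C-H: 10 × 399 = 3990
    Σ(formed) = 5046 kJ
  ΔH_II = 4946 − 5046 = −100 kJ
ΔH_I − ΔH_II = +598 kJ, so reaction II has the more negative ΔH; |ΔH_I − ΔH_II| = 598 kJ.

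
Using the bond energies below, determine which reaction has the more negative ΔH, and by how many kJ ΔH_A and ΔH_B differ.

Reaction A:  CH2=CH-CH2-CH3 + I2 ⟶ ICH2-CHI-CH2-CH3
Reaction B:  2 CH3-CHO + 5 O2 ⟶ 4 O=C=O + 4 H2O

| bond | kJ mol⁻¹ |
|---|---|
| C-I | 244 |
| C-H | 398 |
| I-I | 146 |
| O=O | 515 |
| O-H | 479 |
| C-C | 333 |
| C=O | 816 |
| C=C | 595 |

Reaction B, by 2223 kJ

Reaction A:
  Bonds broken (reactants):
    C-C: 2 × 333 = 666
    C-H: 8 × 398 = 3184
    C=C: 1 × 595 = 595
    I-I: 1 × 146 = 146
    Σ(broken) = 4591 kJ
  Bonds formed (products):
    C-C: 3 × 333 = 999
    C-H: 8 × 398 = 3184
    C-I: 2 × 244 = 488
    Σ(formed) = 4671 kJ
  ΔH_A = 4591 − 4671 = −80 kJ
Reaction B:
  Bonds broken (reactants):
    C-C: 2 × 333 = 666
    C-H: 8 × 398 = 3184
    C=O: 2 × 816 = 1632
    O=O: 5 × 515 = 2575
    Σ(broken) = 8057 kJ
  Bonds formed (products):
    C=O: 8 × 816 = 6528
    O-H: 8 × 479 = 3832
    Σ(formed) = 10360 kJ
  ΔH_B = 8057 − 10360 = −2303 kJ
ΔH_A − ΔH_B = +2223 kJ, so reaction B has the more negative ΔH; |ΔH_A − ΔH_B| = 2223 kJ.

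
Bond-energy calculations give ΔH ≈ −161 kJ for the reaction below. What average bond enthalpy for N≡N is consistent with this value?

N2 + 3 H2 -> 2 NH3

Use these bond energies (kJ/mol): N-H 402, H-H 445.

D(N≡N) ≈ 916 kJ/mol

Let D be the N≡N bond energy.
Σ(broken) = 3×445 + 1×D = 1335 + D
Σ(formed) = 6×402 = 2412
ΔH = Σ(broken) − Σ(formed) = (1335 + D) − (2412) = −1077 + D
Setting this equal to −161 kJ gives D = 916 kJ/mol.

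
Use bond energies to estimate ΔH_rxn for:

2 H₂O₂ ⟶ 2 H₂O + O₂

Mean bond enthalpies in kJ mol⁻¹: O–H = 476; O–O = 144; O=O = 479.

Bonds broken (reactants):
  O–H: 4 × 476 = 1904
  O–O: 2 × 144 = 288
  Σ(broken) = 2192 kJ
Bonds formed (products):
  O–H: 4 × 476 = 1904
  O=O: 1 × 479 = 479
  Σ(formed) = 2383 kJ
ΔH = Σ(broken) − Σ(formed) = 2192 − 2383 = −191 kJ

ΔH ≈ −191 kJ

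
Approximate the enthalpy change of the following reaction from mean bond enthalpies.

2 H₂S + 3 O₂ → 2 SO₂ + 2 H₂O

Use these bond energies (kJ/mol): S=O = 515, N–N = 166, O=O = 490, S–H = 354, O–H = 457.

ΔH ≈ −1002 kJ

Bonds broken (reactants):
  O=O: 3 × 490 = 1470
  S–H: 4 × 354 = 1416
  Σ(broken) = 2886 kJ
Bonds formed (products):
  O–H: 4 × 457 = 1828
  S=O: 4 × 515 = 2060
  Σ(formed) = 3888 kJ
ΔH = Σ(broken) − Σ(formed) = 2886 − 3888 = −1002 kJ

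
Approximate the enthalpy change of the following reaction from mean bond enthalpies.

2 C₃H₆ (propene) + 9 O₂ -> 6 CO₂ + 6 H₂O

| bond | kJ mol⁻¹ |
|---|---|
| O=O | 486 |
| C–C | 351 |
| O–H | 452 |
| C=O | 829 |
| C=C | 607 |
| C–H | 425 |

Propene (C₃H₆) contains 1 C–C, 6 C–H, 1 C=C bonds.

Bonds broken (reactants):
  C–C: 2 × 351 = 702
  C–H: 12 × 425 = 5100
  C=C: 2 × 607 = 1214
  O=O: 9 × 486 = 4374
  Σ(broken) = 11390 kJ
Bonds formed (products):
  C=O: 12 × 829 = 9948
  O–H: 12 × 452 = 5424
  Σ(formed) = 15372 kJ
ΔH = Σ(broken) − Σ(formed) = 11390 − 15372 = −3982 kJ

ΔH ≈ −3982 kJ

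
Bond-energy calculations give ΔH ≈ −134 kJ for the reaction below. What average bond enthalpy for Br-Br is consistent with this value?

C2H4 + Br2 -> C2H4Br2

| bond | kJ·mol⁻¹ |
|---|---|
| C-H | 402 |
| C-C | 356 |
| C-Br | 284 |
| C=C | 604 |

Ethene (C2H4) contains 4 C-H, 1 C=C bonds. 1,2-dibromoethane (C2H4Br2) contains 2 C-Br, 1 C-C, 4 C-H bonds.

Let D be the Br-Br bond energy.
Σ(broken) = 1×D + 4×402 + 1×604 = 2212 + D
Σ(formed) = 2×284 + 1×356 + 4×402 = 2532
ΔH = Σ(broken) − Σ(formed) = (2212 + D) − (2532) = −320 + D
Setting this equal to −134 kJ gives D = 186 kJ/mol.

D(Br-Br) ≈ 186 kJ/mol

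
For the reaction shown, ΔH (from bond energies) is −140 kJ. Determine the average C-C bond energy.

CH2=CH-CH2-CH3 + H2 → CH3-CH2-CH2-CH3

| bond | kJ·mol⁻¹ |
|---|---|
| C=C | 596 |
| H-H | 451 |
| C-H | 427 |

Let D be the C-C bond energy.
Σ(broken) = 2×D + 8×427 + 1×596 + 1×451 = 4463 + 2D
Σ(formed) = 3×D + 10×427 = 4270 + 3D
ΔH = Σ(broken) − Σ(formed) = (4463 + 2D) − (4270 + 3D) = +193 − D
Setting this equal to −140 kJ gives D = 333 kJ/mol.

D(C-C) ≈ 333 kJ/mol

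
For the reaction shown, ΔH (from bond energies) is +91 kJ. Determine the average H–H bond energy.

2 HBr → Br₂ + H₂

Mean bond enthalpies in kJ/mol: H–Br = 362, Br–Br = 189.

D(H–H) ≈ 444 kJ/mol

Let D be the H–H bond energy.
Σ(broken) = 2×362 = 724
Σ(formed) = 1×189 + 1×D = 189 + D
ΔH = Σ(broken) − Σ(formed) = (724) − (189 + D) = +535 − D
Setting this equal to +91 kJ gives D = 444 kJ/mol.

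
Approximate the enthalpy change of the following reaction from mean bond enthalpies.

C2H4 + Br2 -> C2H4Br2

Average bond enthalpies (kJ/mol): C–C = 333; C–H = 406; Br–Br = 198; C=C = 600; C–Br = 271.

ΔH ≈ −77 kJ

Bonds broken (reactants):
  Br–Br: 1 × 198 = 198
  C–H: 4 × 406 = 1624
  C=C: 1 × 600 = 600
  Σ(broken) = 2422 kJ
Bonds formed (products):
  C–Br: 2 × 271 = 542
  C–C: 1 × 333 = 333
  C–H: 4 × 406 = 1624
  Σ(formed) = 2499 kJ
ΔH = Σ(broken) − Σ(formed) = 2422 − 2499 = −77 kJ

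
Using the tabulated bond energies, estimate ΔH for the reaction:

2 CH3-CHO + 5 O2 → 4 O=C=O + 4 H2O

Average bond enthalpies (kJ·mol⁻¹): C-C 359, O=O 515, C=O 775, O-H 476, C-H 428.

ΔH ≈ −1741 kJ

Bonds broken (reactants):
  C-C: 2 × 359 = 718
  C-H: 8 × 428 = 3424
  C=O: 2 × 775 = 1550
  O=O: 5 × 515 = 2575
  Σ(broken) = 8267 kJ
Bonds formed (products):
  C=O: 8 × 775 = 6200
  O-H: 8 × 476 = 3808
  Σ(formed) = 10008 kJ
ΔH = Σ(broken) − Σ(formed) = 8267 − 10008 = −1741 kJ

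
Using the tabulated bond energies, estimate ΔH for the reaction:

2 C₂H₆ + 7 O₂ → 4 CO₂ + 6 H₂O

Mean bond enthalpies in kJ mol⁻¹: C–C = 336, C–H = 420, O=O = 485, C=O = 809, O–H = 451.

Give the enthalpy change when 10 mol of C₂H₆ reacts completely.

Bonds broken (reactants):
  C–C: 2 × 336 = 672
  C–H: 12 × 420 = 5040
  O=O: 7 × 485 = 3395
  Σ(broken) = 9107 kJ
Bonds formed (products):
  C=O: 8 × 809 = 6472
  O–H: 12 × 451 = 5412
  Σ(formed) = 11884 kJ
ΔH = Σ(broken) − Σ(formed) = 9107 − 11884 = −2777 kJ
For 5× the reaction as written: 5 × (−2777) = −13885 kJ

ΔH = −13885 kJ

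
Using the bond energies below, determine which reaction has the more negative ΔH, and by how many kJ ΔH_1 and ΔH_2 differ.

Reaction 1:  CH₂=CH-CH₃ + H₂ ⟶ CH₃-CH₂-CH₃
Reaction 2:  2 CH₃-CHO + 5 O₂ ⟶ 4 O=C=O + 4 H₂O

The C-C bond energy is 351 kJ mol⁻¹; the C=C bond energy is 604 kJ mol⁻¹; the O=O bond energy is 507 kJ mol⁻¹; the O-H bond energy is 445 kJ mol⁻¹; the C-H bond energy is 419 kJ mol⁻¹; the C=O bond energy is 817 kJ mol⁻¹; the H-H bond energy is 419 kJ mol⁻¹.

Reaction 2, by 1707 kJ

Reaction 1:
  Bonds broken (reactants):
    C-C: 1 × 351 = 351
    C-H: 6 × 419 = 2514
    C=C: 1 × 604 = 604
    H-H: 1 × 419 = 419
    Σ(broken) = 3888 kJ
  Bonds formed (products):
    C-C: 2 × 351 = 702
    C-H: 8 × 419 = 3352
    Σ(formed) = 4054 kJ
  ΔH_1 = 3888 − 4054 = −166 kJ
Reaction 2:
  Bonds broken (reactants):
    C-C: 2 × 351 = 702
    C-H: 8 × 419 = 3352
    C=O: 2 × 817 = 1634
    O=O: 5 × 507 = 2535
    Σ(broken) = 8223 kJ
  Bonds formed (products):
    C=O: 8 × 817 = 6536
    O-H: 8 × 445 = 3560
    Σ(formed) = 10096 kJ
  ΔH_2 = 8223 − 10096 = −1873 kJ
ΔH_1 − ΔH_2 = +1707 kJ, so reaction 2 has the more negative ΔH; |ΔH_1 − ΔH_2| = 1707 kJ.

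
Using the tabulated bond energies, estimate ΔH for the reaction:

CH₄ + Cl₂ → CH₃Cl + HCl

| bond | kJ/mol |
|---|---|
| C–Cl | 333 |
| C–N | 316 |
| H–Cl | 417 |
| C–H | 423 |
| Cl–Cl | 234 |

ΔH ≈ −93 kJ

Bonds broken (reactants):
  C–H: 4 × 423 = 1692
  Cl–Cl: 1 × 234 = 234
  Σ(broken) = 1926 kJ
Bonds formed (products):
  C–Cl: 1 × 333 = 333
  C–H: 3 × 423 = 1269
  H–Cl: 1 × 417 = 417
  Σ(formed) = 2019 kJ
ΔH = Σ(broken) − Σ(formed) = 1926 − 2019 = −93 kJ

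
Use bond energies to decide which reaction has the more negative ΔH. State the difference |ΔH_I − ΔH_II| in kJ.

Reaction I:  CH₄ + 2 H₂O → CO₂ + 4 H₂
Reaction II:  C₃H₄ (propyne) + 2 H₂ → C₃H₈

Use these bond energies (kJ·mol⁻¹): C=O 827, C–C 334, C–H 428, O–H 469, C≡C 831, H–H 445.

Reaction II, by 479 kJ

Reaction I:
  Bonds broken (reactants):
    C–H: 4 × 428 = 1712
    O–H: 4 × 469 = 1876
    Σ(broken) = 3588 kJ
  Bonds formed (products):
    C=O: 2 × 827 = 1654
    H–H: 4 × 445 = 1780
    Σ(formed) = 3434 kJ
  ΔH_I = 3588 − 3434 = +154 kJ
Reaction II:
  Bonds broken (reactants):
    C≡C: 1 × 831 = 831
    C–C: 1 × 334 = 334
    C–H: 4 × 428 = 1712
    H–H: 2 × 445 = 890
    Σ(broken) = 3767 kJ
  Bonds formed (products):
    C–C: 2 × 334 = 668
    C–H: 8 × 428 = 3424
    Σ(formed) = 4092 kJ
  ΔH_II = 3767 − 4092 = −325 kJ
ΔH_I − ΔH_II = +479 kJ, so reaction II has the more negative ΔH; |ΔH_I − ΔH_II| = 479 kJ.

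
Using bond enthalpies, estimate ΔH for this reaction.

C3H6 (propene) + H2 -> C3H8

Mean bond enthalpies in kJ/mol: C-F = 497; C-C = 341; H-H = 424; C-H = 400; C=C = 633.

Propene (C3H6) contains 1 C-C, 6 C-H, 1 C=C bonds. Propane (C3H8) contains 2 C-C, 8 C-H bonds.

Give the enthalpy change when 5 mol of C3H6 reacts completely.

Bonds broken (reactants):
  C-C: 1 × 341 = 341
  C-H: 6 × 400 = 2400
  C=C: 1 × 633 = 633
  H-H: 1 × 424 = 424
  Σ(broken) = 3798 kJ
Bonds formed (products):
  C-C: 2 × 341 = 682
  C-H: 8 × 400 = 3200
  Σ(formed) = 3882 kJ
ΔH = Σ(broken) − Σ(formed) = 3798 − 3882 = −84 kJ
For 5× the reaction as written: 5 × (−84) = −420 kJ

ΔH = −420 kJ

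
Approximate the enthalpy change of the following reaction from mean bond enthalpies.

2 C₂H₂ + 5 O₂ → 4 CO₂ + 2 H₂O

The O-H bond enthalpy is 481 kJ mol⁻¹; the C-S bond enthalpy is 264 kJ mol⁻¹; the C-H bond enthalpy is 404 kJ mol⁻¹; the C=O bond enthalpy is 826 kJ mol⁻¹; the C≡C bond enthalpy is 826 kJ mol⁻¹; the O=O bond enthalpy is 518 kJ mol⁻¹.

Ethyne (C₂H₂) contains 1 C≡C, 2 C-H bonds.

ΔH ≈ −2674 kJ

Bonds broken (reactants):
  C≡C: 2 × 826 = 1652
  C-H: 4 × 404 = 1616
  O=O: 5 × 518 = 2590
  Σ(broken) = 5858 kJ
Bonds formed (products):
  C=O: 8 × 826 = 6608
  O-H: 4 × 481 = 1924
  Σ(formed) = 8532 kJ
ΔH = Σ(broken) − Σ(formed) = 5858 − 8532 = −2674 kJ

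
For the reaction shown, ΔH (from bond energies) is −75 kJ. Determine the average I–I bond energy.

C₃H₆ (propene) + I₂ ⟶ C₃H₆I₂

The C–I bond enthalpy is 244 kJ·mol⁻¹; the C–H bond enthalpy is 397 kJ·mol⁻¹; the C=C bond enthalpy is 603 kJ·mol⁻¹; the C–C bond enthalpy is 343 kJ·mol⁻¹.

D(I–I) ≈ 153 kJ/mol

Let D be the I–I bond energy.
Σ(broken) = 1×343 + 6×397 + 1×603 + 1×D = 3328 + D
Σ(formed) = 2×343 + 6×397 + 2×244 = 3556
ΔH = Σ(broken) − Σ(formed) = (3328 + D) − (3556) = −228 + D
Setting this equal to −75 kJ gives D = 153 kJ/mol.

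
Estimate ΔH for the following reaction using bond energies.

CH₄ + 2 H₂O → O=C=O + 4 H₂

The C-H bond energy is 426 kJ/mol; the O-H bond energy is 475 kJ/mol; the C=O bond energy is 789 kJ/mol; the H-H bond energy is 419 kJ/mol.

ΔH ≈ +350 kJ

Bonds broken (reactants):
  C-H: 4 × 426 = 1704
  O-H: 4 × 475 = 1900
  Σ(broken) = 3604 kJ
Bonds formed (products):
  C=O: 2 × 789 = 1578
  H-H: 4 × 419 = 1676
  Σ(formed) = 3254 kJ
ΔH = Σ(broken) − Σ(formed) = 3604 − 3254 = +350 kJ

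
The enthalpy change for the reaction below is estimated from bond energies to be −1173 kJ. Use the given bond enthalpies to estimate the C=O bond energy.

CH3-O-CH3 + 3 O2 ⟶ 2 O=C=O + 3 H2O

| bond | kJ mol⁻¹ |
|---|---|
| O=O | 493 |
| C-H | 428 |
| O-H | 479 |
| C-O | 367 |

Let D be the C=O bond energy.
Σ(broken) = 6×428 + 2×367 + 3×493 = 4781
Σ(formed) = 4×D + 6×479 = 2874 + 4D
ΔH = Σ(broken) − Σ(formed) = (4781) − (2874 + 4D) = +1907 − 4D
Setting this equal to −1173 kJ gives 4D = 3080, so D = 770 kJ/mol.

D(C=O) ≈ 770 kJ/mol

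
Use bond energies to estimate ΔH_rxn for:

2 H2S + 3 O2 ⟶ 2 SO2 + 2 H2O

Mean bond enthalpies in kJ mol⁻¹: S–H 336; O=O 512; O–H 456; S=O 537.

ΔH ≈ −1092 kJ

Bonds broken (reactants):
  O=O: 3 × 512 = 1536
  S–H: 4 × 336 = 1344
  Σ(broken) = 2880 kJ
Bonds formed (products):
  O–H: 4 × 456 = 1824
  S=O: 4 × 537 = 2148
  Σ(formed) = 3972 kJ
ΔH = Σ(broken) − Σ(formed) = 2880 − 3972 = −1092 kJ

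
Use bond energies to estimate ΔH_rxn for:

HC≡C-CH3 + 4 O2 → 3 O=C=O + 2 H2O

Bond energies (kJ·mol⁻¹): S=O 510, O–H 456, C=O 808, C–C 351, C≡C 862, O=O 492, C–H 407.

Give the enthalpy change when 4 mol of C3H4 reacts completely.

ΔH = −7452 kJ

Bonds broken (reactants):
  C≡C: 1 × 862 = 862
  C–C: 1 × 351 = 351
  C–H: 4 × 407 = 1628
  O=O: 4 × 492 = 1968
  Σ(broken) = 4809 kJ
Bonds formed (products):
  C=O: 6 × 808 = 4848
  O–H: 4 × 456 = 1824
  Σ(formed) = 6672 kJ
ΔH = Σ(broken) − Σ(formed) = 4809 − 6672 = −1863 kJ
For 4× the reaction as written: 4 × (−1863) = −7452 kJ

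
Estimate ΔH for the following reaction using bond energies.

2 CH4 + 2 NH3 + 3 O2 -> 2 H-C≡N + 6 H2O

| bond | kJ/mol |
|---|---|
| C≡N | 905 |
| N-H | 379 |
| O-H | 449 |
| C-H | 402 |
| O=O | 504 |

Bonds broken (reactants):
  C-H: 8 × 402 = 3216
  N-H: 6 × 379 = 2274
  O=O: 3 × 504 = 1512
  Σ(broken) = 7002 kJ
Bonds formed (products):
  C≡N: 2 × 905 = 1810
  C-H: 2 × 402 = 804
  O-H: 12 × 449 = 5388
  Σ(formed) = 8002 kJ
ΔH = Σ(broken) − Σ(formed) = 7002 − 8002 = −1000 kJ

ΔH ≈ −1000 kJ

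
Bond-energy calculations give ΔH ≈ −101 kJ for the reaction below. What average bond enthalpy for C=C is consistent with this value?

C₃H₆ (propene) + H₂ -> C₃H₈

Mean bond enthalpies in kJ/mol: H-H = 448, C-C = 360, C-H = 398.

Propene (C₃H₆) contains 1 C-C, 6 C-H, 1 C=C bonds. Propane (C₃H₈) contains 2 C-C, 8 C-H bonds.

Let D be the C=C bond energy.
Σ(broken) = 1×360 + 6×398 + 1×D + 1×448 = 3196 + D
Σ(formed) = 2×360 + 8×398 = 3904
ΔH = Σ(broken) − Σ(formed) = (3196 + D) − (3904) = −708 + D
Setting this equal to −101 kJ gives D = 607 kJ/mol.

D(C=C) ≈ 607 kJ/mol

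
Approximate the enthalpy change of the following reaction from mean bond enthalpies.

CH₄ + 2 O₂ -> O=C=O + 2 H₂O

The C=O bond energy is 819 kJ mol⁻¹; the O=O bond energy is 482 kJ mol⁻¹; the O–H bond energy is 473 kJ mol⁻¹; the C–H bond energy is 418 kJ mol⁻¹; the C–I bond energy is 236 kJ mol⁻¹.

Bonds broken (reactants):
  C–H: 4 × 418 = 1672
  O=O: 2 × 482 = 964
  Σ(broken) = 2636 kJ
Bonds formed (products):
  C=O: 2 × 819 = 1638
  O–H: 4 × 473 = 1892
  Σ(formed) = 3530 kJ
ΔH = Σ(broken) − Σ(formed) = 2636 − 3530 = −894 kJ

ΔH ≈ −894 kJ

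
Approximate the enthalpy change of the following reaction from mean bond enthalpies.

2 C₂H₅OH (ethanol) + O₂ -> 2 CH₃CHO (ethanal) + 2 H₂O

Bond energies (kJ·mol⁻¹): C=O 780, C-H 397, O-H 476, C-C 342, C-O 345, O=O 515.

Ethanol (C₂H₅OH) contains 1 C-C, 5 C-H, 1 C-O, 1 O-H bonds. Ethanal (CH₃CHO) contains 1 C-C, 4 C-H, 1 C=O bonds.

Bonds broken (reactants):
  C-C: 2 × 342 = 684
  C-H: 10 × 397 = 3970
  C-O: 2 × 345 = 690
  O-H: 2 × 476 = 952
  O=O: 1 × 515 = 515
  Σ(broken) = 6811 kJ
Bonds formed (products):
  C-C: 2 × 342 = 684
  C-H: 8 × 397 = 3176
  C=O: 2 × 780 = 1560
  O-H: 4 × 476 = 1904
  Σ(formed) = 7324 kJ
ΔH = Σ(broken) − Σ(formed) = 6811 − 7324 = −513 kJ

ΔH ≈ −513 kJ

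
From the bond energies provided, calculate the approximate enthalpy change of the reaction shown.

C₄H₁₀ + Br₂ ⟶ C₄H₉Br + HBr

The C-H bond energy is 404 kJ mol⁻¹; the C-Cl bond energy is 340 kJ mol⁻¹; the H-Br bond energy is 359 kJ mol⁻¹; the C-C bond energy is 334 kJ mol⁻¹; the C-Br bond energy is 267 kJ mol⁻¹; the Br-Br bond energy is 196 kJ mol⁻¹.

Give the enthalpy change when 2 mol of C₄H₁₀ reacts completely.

ΔH = −52 kJ

Bonds broken (reactants):
  Br-Br: 1 × 196 = 196
  C-C: 3 × 334 = 1002
  C-H: 10 × 404 = 4040
  Σ(broken) = 5238 kJ
Bonds formed (products):
  C-Br: 1 × 267 = 267
  C-C: 3 × 334 = 1002
  C-H: 9 × 404 = 3636
  H-Br: 1 × 359 = 359
  Σ(formed) = 5264 kJ
ΔH = Σ(broken) − Σ(formed) = 5238 − 5264 = −26 kJ
For 2× the reaction as written: 2 × (−26) = −52 kJ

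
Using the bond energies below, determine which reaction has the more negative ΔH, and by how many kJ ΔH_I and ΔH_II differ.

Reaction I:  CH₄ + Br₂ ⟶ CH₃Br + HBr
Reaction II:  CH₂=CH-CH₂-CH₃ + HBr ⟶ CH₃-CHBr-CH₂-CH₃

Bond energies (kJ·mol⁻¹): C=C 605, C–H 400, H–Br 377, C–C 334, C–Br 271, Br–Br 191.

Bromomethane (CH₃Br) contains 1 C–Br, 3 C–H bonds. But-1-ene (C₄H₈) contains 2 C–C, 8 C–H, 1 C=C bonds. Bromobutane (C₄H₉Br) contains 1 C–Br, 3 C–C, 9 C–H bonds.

Reaction I, by 34 kJ

Reaction I:
  Bonds broken (reactants):
    Br–Br: 1 × 191 = 191
    C–H: 4 × 400 = 1600
    Σ(broken) = 1791 kJ
  Bonds formed (products):
    C–Br: 1 × 271 = 271
    C–H: 3 × 400 = 1200
    H–Br: 1 × 377 = 377
    Σ(formed) = 1848 kJ
  ΔH_I = 1791 − 1848 = −57 kJ
Reaction II:
  Bonds broken (reactants):
    C–C: 2 × 334 = 668
    C–H: 8 × 400 = 3200
    C=C: 1 × 605 = 605
    H–Br: 1 × 377 = 377
    Σ(broken) = 4850 kJ
  Bonds formed (products):
    C–Br: 1 × 271 = 271
    C–C: 3 × 334 = 1002
    C–H: 9 × 400 = 3600
    Σ(formed) = 4873 kJ
  ΔH_II = 4850 − 4873 = −23 kJ
ΔH_I − ΔH_II = −34 kJ, so reaction I has the more negative ΔH; |ΔH_I − ΔH_II| = 34 kJ.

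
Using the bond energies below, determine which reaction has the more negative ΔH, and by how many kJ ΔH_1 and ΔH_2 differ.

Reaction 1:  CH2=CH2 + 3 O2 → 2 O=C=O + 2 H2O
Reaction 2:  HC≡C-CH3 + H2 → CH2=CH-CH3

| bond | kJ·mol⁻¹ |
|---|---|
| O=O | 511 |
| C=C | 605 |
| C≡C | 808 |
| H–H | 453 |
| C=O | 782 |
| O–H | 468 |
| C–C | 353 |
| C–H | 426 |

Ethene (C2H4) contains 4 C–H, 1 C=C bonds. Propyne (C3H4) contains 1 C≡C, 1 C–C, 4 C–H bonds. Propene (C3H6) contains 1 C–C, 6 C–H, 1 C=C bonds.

Reaction 1, by 962 kJ

Reaction 1:
  Bonds broken (reactants):
    C–H: 4 × 426 = 1704
    C=C: 1 × 605 = 605
    O=O: 3 × 511 = 1533
    Σ(broken) = 3842 kJ
  Bonds formed (products):
    C=O: 4 × 782 = 3128
    O–H: 4 × 468 = 1872
    Σ(formed) = 5000 kJ
  ΔH_1 = 3842 − 5000 = −1158 kJ
Reaction 2:
  Bonds broken (reactants):
    C≡C: 1 × 808 = 808
    C–C: 1 × 353 = 353
    C–H: 4 × 426 = 1704
    H–H: 1 × 453 = 453
    Σ(broken) = 3318 kJ
  Bonds formed (products):
    C–C: 1 × 353 = 353
    C–H: 6 × 426 = 2556
    C=C: 1 × 605 = 605
    Σ(formed) = 3514 kJ
  ΔH_2 = 3318 − 3514 = −196 kJ
ΔH_1 − ΔH_2 = −962 kJ, so reaction 1 has the more negative ΔH; |ΔH_1 − ΔH_2| = 962 kJ.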